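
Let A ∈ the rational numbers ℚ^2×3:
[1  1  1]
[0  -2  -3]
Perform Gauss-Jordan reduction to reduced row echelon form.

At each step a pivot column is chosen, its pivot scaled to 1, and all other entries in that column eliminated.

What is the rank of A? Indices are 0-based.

pivot(0,0)=1: scale R0 → (1, 1, 1)
pivot(1,1)=-2: scale R1 → (0, 1, 3/2)
  clear (0,1): R0 −= (1)R1 → (1, 0, -1/2)

rank = 2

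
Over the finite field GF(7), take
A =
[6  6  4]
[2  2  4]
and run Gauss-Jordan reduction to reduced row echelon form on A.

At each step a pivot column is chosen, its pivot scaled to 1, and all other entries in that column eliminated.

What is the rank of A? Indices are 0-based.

[1] R0 /= 6  ⇒  (1, 1, 3)
     R1 -= 2·R0  ⇒  (0, 0, 5)
column 1 empty below row 1
[2] R1 /= 5  ⇒  (0, 0, 1)
     R0 -= 3·R1  ⇒  (1, 1, 0)

rank = 2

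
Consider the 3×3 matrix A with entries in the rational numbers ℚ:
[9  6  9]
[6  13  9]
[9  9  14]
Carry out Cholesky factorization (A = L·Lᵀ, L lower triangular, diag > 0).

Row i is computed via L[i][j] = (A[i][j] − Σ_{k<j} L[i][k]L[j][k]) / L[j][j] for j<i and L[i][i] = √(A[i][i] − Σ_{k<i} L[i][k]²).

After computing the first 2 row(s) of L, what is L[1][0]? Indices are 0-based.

L[1][0] = 2

Step 1: L[0][0] = √(9) = 3.
  L[1][0] = (6) / L[0][0] = 2.
Step 2: L[1][1] = √(9) = 3.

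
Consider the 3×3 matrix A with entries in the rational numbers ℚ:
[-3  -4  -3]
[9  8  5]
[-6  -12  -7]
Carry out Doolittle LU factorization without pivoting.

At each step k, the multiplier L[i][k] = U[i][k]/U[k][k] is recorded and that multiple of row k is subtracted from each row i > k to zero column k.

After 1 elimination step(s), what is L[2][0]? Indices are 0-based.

Step 1: pivot at (0,0) is -3.
  row1 ← row1 − (-3)·row0  ⇒  L[1][0]=-3, U row1=(0, -4, -4)
  row2 ← row2 − (2)·row0  ⇒  L[2][0]=2, U row2=(0, -4, -1)

L[2][0] = 2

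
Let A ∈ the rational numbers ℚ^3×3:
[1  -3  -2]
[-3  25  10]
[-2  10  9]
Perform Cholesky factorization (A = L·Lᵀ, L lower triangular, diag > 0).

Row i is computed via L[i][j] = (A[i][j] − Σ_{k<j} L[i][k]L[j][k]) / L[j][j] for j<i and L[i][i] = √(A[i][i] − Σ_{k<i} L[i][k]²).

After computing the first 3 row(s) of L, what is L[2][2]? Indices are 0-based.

Step 1: L[0][0] = √(1) = 1.
  L[1][0] = (-3) / L[0][0] = -3.
Step 2: L[1][1] = √(16) = 4.
  L[2][0] = (-2) / L[0][0] = -2.
  L[2][1] = (4) / L[1][1] = 1.
Step 3: L[2][2] = √(4) = 2.

L[2][2] = 2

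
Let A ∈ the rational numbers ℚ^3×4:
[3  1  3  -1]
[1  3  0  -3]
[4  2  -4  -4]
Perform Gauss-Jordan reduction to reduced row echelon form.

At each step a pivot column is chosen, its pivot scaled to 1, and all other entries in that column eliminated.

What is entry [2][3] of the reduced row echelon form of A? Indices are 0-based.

[1] R0 /= 3  ⇒  (1, 1/3, 1, -1/3)
     R1 -= 1·R0  ⇒  (0, 8/3, -1, -8/3)
     R2 -= 4·R0  ⇒  (0, 2/3, -8, -8/3)
[2] R1 /= 8/3  ⇒  (0, 1, -3/8, -1)
     R0 -= 1/3·R1  ⇒  (1, 0, 9/8, 0)
     R2 -= 2/3·R1  ⇒  (0, 0, -31/4, -2)
[3] R2 /= -31/4  ⇒  (0, 0, 1, 8/31)
     R0 -= 9/8·R2  ⇒  (1, 0, 0, -9/31)
     R1 -= -3/8·R2  ⇒  (0, 1, 0, -28/31)

M[2][3] = 8/31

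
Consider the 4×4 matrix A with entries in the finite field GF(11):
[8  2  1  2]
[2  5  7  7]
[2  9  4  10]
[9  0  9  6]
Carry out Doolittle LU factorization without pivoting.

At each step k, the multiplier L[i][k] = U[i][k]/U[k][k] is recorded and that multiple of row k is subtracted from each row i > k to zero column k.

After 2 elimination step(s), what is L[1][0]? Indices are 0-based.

L[1][0] = 3

[col 0] pivot 8
  R1 -= 3*R0 → (0, 10, 4, 1)  (L[1][0] := 3)
  R2 -= 3*R0 → (0, 3, 1, 4)  (L[2][0] := 3)
  R3 -= 8*R0 → (0, 6, 1, 1)  (L[3][0] := 8)
[col 1] pivot 10
  R2 -= 8*R1 → (0, 0, 2, 7)  (L[2][1] := 8)
  R3 -= 5*R1 → (0, 0, 3, 7)  (L[3][1] := 5)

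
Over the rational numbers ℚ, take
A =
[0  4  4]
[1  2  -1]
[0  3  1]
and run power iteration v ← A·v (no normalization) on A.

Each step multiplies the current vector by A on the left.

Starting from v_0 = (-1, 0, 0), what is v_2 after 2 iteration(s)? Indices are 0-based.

v_2 = (-4, -2, -3)

v_0 = (-1, 0, 0).
v_1 = A·v_0 = (0, -1, 0).
v_2 = A·v_1 = (-4, -2, -3).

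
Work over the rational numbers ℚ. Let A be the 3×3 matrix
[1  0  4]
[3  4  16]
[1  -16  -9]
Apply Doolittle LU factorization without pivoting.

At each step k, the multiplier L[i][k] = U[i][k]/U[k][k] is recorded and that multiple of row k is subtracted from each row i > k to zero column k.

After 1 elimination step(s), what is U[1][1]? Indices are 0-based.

Step 1: pivot at (0,0) is 1.
  row1 ← row1 − (3)·row0  ⇒  L[1][0]=3, U row1=(0, 4, 4)
  row2 ← row2 − (1)·row0  ⇒  L[2][0]=1, U row2=(0, -16, -13)

U[1][1] = 4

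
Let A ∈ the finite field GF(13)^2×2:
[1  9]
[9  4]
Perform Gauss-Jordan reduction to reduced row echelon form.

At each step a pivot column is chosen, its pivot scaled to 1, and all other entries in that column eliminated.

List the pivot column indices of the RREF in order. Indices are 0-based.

pivot(0,0)=1: scale R0 → (1, 9)
  clear (1,0): R1 −= (9)R0 → (0, 1)
pivot(1,1)=1: scale R1 → (0, 1)
  clear (0,1): R0 −= (9)R1 → (1, 0)

pivot columns: 0, 1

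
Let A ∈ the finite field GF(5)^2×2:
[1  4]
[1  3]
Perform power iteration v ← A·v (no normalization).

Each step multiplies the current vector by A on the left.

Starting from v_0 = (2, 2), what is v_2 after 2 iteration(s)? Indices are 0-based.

v_2 = (2, 4)

v_0 = (2, 2).
v_1 = A·v_0 = (0, 3).
v_2 = A·v_1 = (2, 4).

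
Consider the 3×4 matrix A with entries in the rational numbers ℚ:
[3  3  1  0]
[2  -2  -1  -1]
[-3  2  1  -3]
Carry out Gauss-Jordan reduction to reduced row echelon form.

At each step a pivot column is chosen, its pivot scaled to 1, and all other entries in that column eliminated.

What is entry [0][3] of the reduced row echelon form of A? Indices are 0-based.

[1] R0 /= 3  ⇒  (1, 1, 1/3, 0)
     R1 -= 2·R0  ⇒  (0, -4, -5/3, -1)
     R2 -= -3·R0  ⇒  (0, 5, 2, -3)
[2] R1 /= -4  ⇒  (0, 1, 5/12, 1/4)
     R0 -= 1·R1  ⇒  (1, 0, -1/12, -1/4)
     R2 -= 5·R1  ⇒  (0, 0, -1/12, -17/4)
[3] R2 /= -1/12  ⇒  (0, 0, 1, 51)
     R0 -= -1/12·R2  ⇒  (1, 0, 0, 4)
     R1 -= 5/12·R2  ⇒  (0, 1, 0, -21)

M[0][3] = 4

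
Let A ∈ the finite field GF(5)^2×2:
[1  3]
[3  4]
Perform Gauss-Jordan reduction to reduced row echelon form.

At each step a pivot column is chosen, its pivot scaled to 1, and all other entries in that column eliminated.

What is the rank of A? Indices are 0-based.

pivot(0,0)=1: scale R0 → (1, 3)
  clear (1,0): R1 −= (3)R0 → (0, 0)
col 1: no nonzero at/below row 1; advance.

rank = 1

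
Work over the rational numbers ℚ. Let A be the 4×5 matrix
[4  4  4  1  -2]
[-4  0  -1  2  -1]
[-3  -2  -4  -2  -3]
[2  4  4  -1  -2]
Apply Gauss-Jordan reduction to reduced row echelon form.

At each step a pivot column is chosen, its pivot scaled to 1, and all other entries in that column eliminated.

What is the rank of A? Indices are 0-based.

pivot(0,0)=4: scale R0 → (1, 1, 1, 1/4, -1/2)
  clear (1,0): R1 −= (-4)R0 → (0, 4, 3, 3, -3)
  clear (2,0): R2 −= (-3)R0 → (0, 1, -1, -5/4, -9/2)
  clear (3,0): R3 −= (2)R0 → (0, 2, 2, -3/2, -1)
pivot(1,1)=4: scale R1 → (0, 1, 3/4, 3/4, -3/4)
  clear (0,1): R0 −= (1)R1 → (1, 0, 1/4, -1/2, 1/4)
  clear (2,1): R2 −= (1)R1 → (0, 0, -7/4, -2, -15/4)
  clear (3,1): R3 −= (2)R1 → (0, 0, 1/2, -3, 1/2)
pivot(2,2)=-7/4: scale R2 → (0, 0, 1, 8/7, 15/7)
  clear (0,2): R0 −= (1/4)R2 → (1, 0, 0, -11/14, -2/7)
  clear (1,2): R1 −= (3/4)R2 → (0, 1, 0, -3/28, -33/14)
  clear (3,2): R3 −= (1/2)R2 → (0, 0, 0, -25/7, -4/7)
pivot(3,3)=-25/7: scale R3 → (0, 0, 0, 1, 4/25)
  clear (0,3): R0 −= (-11/14)R3 → (1, 0, 0, 0, -4/25)
  clear (1,3): R1 −= (-3/28)R3 → (0, 1, 0, 0, -117/50)
  clear (2,3): R2 −= (8/7)R3 → (0, 0, 1, 0, 49/25)

rank = 4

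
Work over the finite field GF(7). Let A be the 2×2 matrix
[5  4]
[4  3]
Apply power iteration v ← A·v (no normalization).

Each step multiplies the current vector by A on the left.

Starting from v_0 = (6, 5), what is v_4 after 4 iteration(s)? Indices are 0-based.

v_4 = (1, 1)

v_0 = (6, 5).
v_1 = A·v_0 = (1, 4).
v_2 = A·v_1 = (0, 2).
v_3 = A·v_2 = (1, 6).
v_4 = A·v_3 = (1, 1).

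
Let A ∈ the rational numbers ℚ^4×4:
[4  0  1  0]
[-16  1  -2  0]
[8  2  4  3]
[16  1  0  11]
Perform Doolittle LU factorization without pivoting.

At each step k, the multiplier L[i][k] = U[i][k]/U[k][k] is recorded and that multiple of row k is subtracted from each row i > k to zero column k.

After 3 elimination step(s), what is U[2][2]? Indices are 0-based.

U[2][2] = -2

k=0: U[0][0]=4
  eliminate (1,0): mult=-4, new row 1: (0, 1, 2, 0); set L[1][0]=-4
  eliminate (2,0): mult=2, new row 2: (0, 2, 2, 3); set L[2][0]=2
  eliminate (3,0): mult=4, new row 3: (0, 1, -4, 11); set L[3][0]=4
k=1: U[1][1]=1
  eliminate (2,1): mult=2, new row 2: (0, 0, -2, 3); set L[2][1]=2
  eliminate (3,1): mult=1, new row 3: (0, 0, -6, 11); set L[3][1]=1
k=2: U[2][2]=-2
  eliminate (3,2): mult=3, new row 3: (0, 0, 0, 2); set L[3][2]=3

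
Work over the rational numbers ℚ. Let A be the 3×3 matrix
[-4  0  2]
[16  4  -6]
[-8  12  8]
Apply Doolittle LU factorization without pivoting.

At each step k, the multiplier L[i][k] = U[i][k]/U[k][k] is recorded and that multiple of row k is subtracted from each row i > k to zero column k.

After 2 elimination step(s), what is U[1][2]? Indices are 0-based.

Step 1: pivot at (0,0) is -4.
  row1 ← row1 − (-4)·row0  ⇒  L[1][0]=-4, U row1=(0, 4, 2)
  row2 ← row2 − (2)·row0  ⇒  L[2][0]=2, U row2=(0, 12, 4)
Step 2: pivot at (1,1) is 4.
  row2 ← row2 − (3)·row1  ⇒  L[2][1]=3, U row2=(0, 0, -2)

U[1][2] = 2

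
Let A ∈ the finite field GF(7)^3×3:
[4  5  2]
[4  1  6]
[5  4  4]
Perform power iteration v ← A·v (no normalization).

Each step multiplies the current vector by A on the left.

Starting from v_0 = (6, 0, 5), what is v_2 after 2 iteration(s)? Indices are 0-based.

v_0 = (6, 0, 5).
v_1 = A·v_0 = (6, 5, 1).
v_2 = A·v_1 = (2, 0, 5).

v_2 = (2, 0, 5)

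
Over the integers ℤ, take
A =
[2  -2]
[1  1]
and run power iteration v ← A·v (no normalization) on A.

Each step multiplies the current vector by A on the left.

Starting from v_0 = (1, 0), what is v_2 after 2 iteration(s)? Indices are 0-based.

v_2 = (2, 3)

v_0 = (1, 0).
v_1 = A·v_0 = (2, 1).
v_2 = A·v_1 = (2, 3).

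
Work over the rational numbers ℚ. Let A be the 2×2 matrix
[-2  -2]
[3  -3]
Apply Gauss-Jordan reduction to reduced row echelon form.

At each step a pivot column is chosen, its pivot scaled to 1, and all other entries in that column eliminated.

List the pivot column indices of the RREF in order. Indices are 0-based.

pivot columns: 0, 1

step 1: normalize row 0 (÷-2) = (1, 1)
  row 1: subtract 3×row0 = (0, -6)
step 2: normalize row 1 (÷-6) = (0, 1)
  row 0: subtract 1×row1 = (1, 0)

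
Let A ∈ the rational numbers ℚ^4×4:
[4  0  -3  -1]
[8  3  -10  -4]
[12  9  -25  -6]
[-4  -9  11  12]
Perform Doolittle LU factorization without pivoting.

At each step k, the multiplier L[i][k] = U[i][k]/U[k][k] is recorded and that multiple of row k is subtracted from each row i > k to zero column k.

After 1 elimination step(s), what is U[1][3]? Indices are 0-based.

Step 1: pivot at (0,0) is 4.
  row1 ← row1 − (2)·row0  ⇒  L[1][0]=2, U row1=(0, 3, -4, -2)
  row2 ← row2 − (3)·row0  ⇒  L[2][0]=3, U row2=(0, 9, -16, -3)
  row3 ← row3 − (-1)·row0  ⇒  L[3][0]=-1, U row3=(0, -9, 8, 11)

U[1][3] = -2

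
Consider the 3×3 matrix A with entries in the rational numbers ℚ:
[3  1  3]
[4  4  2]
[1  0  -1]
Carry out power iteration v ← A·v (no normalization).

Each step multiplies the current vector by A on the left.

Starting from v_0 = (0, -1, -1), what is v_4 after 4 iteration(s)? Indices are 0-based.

v_0 = (0, -1, -1).
v_1 = A·v_0 = (-4, -6, 1).
v_2 = A·v_1 = (-15, -38, -5).
v_3 = A·v_2 = (-98, -222, -10).
v_4 = A·v_3 = (-546, -1300, -88).

v_4 = (-546, -1300, -88)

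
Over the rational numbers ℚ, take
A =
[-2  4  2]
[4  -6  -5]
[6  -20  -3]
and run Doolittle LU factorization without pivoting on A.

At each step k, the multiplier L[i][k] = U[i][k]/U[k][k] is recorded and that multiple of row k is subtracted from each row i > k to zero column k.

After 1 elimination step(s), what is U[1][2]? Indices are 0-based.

[col 0] pivot -2
  R1 -= -2*R0 → (0, 2, -1)  (L[1][0] := -2)
  R2 -= -3*R0 → (0, -8, 3)  (L[2][0] := -3)

U[1][2] = -1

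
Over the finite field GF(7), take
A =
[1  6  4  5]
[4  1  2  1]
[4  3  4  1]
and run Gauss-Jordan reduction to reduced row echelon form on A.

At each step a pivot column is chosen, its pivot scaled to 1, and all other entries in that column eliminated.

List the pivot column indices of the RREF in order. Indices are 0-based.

pivot(0,0)=1: scale R0 → (1, 6, 4, 5)
  clear (1,0): R1 −= (4)R0 → (0, 5, 0, 2)
  clear (2,0): R2 −= (4)R0 → (0, 0, 2, 2)
pivot(1,1)=5: scale R1 → (0, 1, 0, 6)
  clear (0,1): R0 −= (6)R1 → (1, 0, 4, 4)
pivot(2,2)=2: scale R2 → (0, 0, 1, 1)
  clear (0,2): R0 −= (4)R2 → (1, 0, 0, 0)

pivot columns: 0, 1, 2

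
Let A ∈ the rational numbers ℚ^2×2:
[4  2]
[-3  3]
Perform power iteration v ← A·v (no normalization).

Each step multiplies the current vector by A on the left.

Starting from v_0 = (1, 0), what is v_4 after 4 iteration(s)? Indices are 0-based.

v_4 = (-194, -273)

v_0 = (1, 0).
v_1 = A·v_0 = (4, -3).
v_2 = A·v_1 = (10, -21).
v_3 = A·v_2 = (-2, -93).
v_4 = A·v_3 = (-194, -273).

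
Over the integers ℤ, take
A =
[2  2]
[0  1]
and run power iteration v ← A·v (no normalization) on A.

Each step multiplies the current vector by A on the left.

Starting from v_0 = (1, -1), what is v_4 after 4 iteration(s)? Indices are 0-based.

v_0 = (1, -1).
v_1 = A·v_0 = (0, -1).
v_2 = A·v_1 = (-2, -1).
v_3 = A·v_2 = (-6, -1).
v_4 = A·v_3 = (-14, -1).

v_4 = (-14, -1)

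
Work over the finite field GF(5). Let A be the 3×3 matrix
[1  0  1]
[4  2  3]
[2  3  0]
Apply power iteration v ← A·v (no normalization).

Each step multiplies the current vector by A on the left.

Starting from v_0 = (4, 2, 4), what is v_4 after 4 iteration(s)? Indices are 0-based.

v_0 = (4, 2, 4).
v_1 = A·v_0 = (3, 2, 4).
v_2 = A·v_1 = (2, 3, 2).
v_3 = A·v_2 = (4, 0, 3).
v_4 = A·v_3 = (2, 0, 3).

v_4 = (2, 0, 3)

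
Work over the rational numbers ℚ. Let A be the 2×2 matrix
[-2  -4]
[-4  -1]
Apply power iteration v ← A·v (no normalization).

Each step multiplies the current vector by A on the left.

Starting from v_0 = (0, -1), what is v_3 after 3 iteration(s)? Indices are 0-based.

v_3 = (92, 65)

v_0 = (0, -1).
v_1 = A·v_0 = (4, 1).
v_2 = A·v_1 = (-12, -17).
v_3 = A·v_2 = (92, 65).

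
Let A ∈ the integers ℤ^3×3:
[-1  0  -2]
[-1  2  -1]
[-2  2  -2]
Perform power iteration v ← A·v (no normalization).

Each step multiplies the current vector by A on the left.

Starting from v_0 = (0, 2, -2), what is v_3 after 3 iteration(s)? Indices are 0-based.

v_3 = (44, 32, 64)

v_0 = (0, 2, -2).
v_1 = A·v_0 = (4, 6, 8).
v_2 = A·v_1 = (-20, 0, -12).
v_3 = A·v_2 = (44, 32, 64).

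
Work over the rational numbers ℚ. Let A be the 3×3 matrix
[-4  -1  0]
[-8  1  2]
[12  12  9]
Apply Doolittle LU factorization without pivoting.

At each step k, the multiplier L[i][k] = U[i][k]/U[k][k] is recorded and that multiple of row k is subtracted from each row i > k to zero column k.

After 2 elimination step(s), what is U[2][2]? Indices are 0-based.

U[2][2] = 3

[col 0] pivot -4
  R1 -= 2*R0 → (0, 3, 2)  (L[1][0] := 2)
  R2 -= -3*R0 → (0, 9, 9)  (L[2][0] := -3)
[col 1] pivot 3
  R2 -= 3*R1 → (0, 0, 3)  (L[2][1] := 3)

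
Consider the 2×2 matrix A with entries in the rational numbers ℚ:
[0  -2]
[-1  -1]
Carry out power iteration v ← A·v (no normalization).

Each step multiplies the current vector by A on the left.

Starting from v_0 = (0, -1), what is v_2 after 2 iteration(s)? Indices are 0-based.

v_2 = (-2, -3)

v_0 = (0, -1).
v_1 = A·v_0 = (2, 1).
v_2 = A·v_1 = (-2, -3).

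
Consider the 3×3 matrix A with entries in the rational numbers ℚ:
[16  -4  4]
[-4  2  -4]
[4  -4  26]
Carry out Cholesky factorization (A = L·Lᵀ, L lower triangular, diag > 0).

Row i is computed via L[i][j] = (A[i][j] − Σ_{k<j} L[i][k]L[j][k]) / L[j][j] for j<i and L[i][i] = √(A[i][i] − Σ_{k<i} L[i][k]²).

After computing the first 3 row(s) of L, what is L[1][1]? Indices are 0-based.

Step 1: L[0][0] = √(16) = 4.
  L[1][0] = (-4) / L[0][0] = -1.
Step 2: L[1][1] = √(1) = 1.
  L[2][0] = (4) / L[0][0] = 1.
  L[2][1] = (-3) / L[1][1] = -3.
Step 3: L[2][2] = √(16) = 4.

L[1][1] = 1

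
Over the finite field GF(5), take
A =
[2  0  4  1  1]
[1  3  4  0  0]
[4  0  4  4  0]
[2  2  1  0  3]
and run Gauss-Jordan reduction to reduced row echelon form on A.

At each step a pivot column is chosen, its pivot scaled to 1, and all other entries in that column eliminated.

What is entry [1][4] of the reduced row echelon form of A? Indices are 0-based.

M[1][4] = 3

step 1: normalize row 0 (÷2) = (1, 0, 2, 3, 3)
  row 1: subtract 1×row0 = (0, 3, 2, 2, 2)
  row 2: subtract 4×row0 = (0, 0, 1, 2, 3)
  row 3: subtract 2×row0 = (0, 2, 2, 4, 2)
step 2: normalize row 1 (÷3) = (0, 1, 4, 4, 4)
  row 3: subtract 2×row1 = (0, 0, 4, 1, 4)
step 3: normalize row 2 (÷1) = (0, 0, 1, 2, 3)
  row 0: subtract 2×row2 = (1, 0, 0, 4, 2)
  row 1: subtract 4×row2 = (0, 1, 0, 1, 2)
  row 3: subtract 4×row2 = (0, 0, 0, 3, 2)
step 4: normalize row 3 (÷3) = (0, 0, 0, 1, 4)
  row 0: subtract 4×row3 = (1, 0, 0, 0, 1)
  row 1: subtract 1×row3 = (0, 1, 0, 0, 3)
  row 2: subtract 2×row3 = (0, 0, 1, 0, 0)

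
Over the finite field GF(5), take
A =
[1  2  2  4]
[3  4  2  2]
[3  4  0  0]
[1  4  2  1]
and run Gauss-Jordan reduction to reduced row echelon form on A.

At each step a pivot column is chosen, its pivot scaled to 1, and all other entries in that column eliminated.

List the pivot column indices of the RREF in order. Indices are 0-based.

pivot columns: 0, 1, 2, 3

step 1: normalize row 0 (÷1) = (1, 2, 2, 4)
  row 1: subtract 3×row0 = (0, 3, 1, 0)
  row 2: subtract 3×row0 = (0, 3, 4, 3)
  row 3: subtract 1×row0 = (0, 2, 0, 2)
step 2: normalize row 1 (÷3) = (0, 1, 2, 0)
  row 0: subtract 2×row1 = (1, 0, 3, 4)
  row 2: subtract 3×row1 = (0, 0, 3, 3)
  row 3: subtract 2×row1 = (0, 0, 1, 2)
step 3: normalize row 2 (÷3) = (0, 0, 1, 1)
  row 0: subtract 3×row2 = (1, 0, 0, 1)
  row 1: subtract 2×row2 = (0, 1, 0, 3)
  row 3: subtract 1×row2 = (0, 0, 0, 1)
step 4: normalize row 3 (÷1) = (0, 0, 0, 1)
  row 0: subtract 1×row3 = (1, 0, 0, 0)
  row 1: subtract 3×row3 = (0, 1, 0, 0)
  row 2: subtract 1×row3 = (0, 0, 1, 0)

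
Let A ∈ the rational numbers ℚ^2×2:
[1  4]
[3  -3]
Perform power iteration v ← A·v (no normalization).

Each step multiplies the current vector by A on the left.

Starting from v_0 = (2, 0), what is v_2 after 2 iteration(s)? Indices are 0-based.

v_0 = (2, 0).
v_1 = A·v_0 = (2, 6).
v_2 = A·v_1 = (26, -12).

v_2 = (26, -12)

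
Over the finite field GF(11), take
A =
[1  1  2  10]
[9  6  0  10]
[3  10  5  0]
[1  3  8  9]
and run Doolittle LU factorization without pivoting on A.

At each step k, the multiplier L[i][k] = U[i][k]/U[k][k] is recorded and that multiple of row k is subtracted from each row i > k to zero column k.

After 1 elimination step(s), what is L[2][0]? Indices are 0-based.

k=0: U[0][0]=1
  eliminate (1,0): mult=9, new row 1: (0, 8, 4, 8); set L[1][0]=9
  eliminate (2,0): mult=3, new row 2: (0, 7, 10, 3); set L[2][0]=3
  eliminate (3,0): mult=1, new row 3: (0, 2, 6, 10); set L[3][0]=1

L[2][0] = 3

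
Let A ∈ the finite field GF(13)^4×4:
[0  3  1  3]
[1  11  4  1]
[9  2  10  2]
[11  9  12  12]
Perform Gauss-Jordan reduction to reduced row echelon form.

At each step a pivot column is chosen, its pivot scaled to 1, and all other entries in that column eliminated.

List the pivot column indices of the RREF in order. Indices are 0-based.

[1] R0 <-> R1
[1] R0 /= 1  ⇒  (1, 11, 4, 1)
     R2 -= 9·R0  ⇒  (0, 7, 0, 6)
     R3 -= 11·R0  ⇒  (0, 5, 7, 1)
[2] R1 /= 3  ⇒  (0, 1, 9, 1)
     R0 -= 11·R1  ⇒  (1, 0, 9, 3)
     R2 -= 7·R1  ⇒  (0, 0, 2, 12)
     R3 -= 5·R1  ⇒  (0, 0, 1, 9)
[3] R2 /= 2  ⇒  (0, 0, 1, 6)
     R0 -= 9·R2  ⇒  (1, 0, 0, 1)
     R1 -= 9·R2  ⇒  (0, 1, 0, 12)
     R3 -= 1·R2  ⇒  (0, 0, 0, 3)
[4] R3 /= 3  ⇒  (0, 0, 0, 1)
     R0 -= 1·R3  ⇒  (1, 0, 0, 0)
     R1 -= 12·R3  ⇒  (0, 1, 0, 0)
     R2 -= 6·R3  ⇒  (0, 0, 1, 0)

pivot columns: 0, 1, 2, 3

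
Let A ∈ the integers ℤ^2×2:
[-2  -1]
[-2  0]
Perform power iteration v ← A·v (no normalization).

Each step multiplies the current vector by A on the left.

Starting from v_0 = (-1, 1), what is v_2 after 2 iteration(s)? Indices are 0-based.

v_2 = (-4, -2)

v_0 = (-1, 1).
v_1 = A·v_0 = (1, 2).
v_2 = A·v_1 = (-4, -2).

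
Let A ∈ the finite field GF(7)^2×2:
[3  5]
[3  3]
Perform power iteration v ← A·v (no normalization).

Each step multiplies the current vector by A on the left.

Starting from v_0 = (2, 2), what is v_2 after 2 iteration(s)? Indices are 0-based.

v_0 = (2, 2).
v_1 = A·v_0 = (2, 5).
v_2 = A·v_1 = (3, 0).

v_2 = (3, 0)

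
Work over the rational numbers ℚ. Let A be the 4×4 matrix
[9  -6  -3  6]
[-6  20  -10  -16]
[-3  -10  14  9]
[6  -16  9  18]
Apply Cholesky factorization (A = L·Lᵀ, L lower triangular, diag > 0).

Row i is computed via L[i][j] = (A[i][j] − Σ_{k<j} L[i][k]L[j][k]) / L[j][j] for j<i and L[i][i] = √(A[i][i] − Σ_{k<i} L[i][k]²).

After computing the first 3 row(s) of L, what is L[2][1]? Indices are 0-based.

Step 1: L[0][0] = √(9) = 3.
  L[1][0] = (-6) / L[0][0] = -2.
Step 2: L[1][1] = √(16) = 4.
  L[2][0] = (-3) / L[0][0] = -1.
  L[2][1] = (-12) / L[1][1] = -3.
Step 3: L[2][2] = √(4) = 2.

L[2][1] = -3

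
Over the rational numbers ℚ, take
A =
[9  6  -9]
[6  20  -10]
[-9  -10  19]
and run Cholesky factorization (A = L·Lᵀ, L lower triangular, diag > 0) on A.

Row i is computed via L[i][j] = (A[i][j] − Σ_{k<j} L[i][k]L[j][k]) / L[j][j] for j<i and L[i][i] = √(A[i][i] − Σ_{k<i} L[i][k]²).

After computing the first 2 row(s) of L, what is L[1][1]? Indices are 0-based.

L[1][1] = 4

Step 1: L[0][0] = √(9) = 3.
  L[1][0] = (6) / L[0][0] = 2.
Step 2: L[1][1] = √(16) = 4.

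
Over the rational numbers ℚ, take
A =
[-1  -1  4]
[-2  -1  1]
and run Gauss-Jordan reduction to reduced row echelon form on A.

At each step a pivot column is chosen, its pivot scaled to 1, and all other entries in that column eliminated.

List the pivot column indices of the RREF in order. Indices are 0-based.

pivot columns: 0, 1

pivot(0,0)=-1: scale R0 → (1, 1, -4)
  clear (1,0): R1 −= (-2)R0 → (0, 1, -7)
pivot(1,1)=1: scale R1 → (0, 1, -7)
  clear (0,1): R0 −= (1)R1 → (1, 0, 3)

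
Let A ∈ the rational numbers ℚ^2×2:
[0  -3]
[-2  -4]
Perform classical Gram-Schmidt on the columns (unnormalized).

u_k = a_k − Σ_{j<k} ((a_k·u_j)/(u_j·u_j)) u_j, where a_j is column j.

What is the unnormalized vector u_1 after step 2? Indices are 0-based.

u_1 = (-3, 0)

Step 1: u_0 = a_0 = (0, -2).
Step 2: u_1 = a_1 − (2)·u_0 = (-3, 0).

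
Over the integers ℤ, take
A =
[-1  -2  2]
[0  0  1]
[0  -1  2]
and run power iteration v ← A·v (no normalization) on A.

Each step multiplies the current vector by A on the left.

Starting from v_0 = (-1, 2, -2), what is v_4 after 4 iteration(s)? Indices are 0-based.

v_4 = (-1, -14, -18)

v_0 = (-1, 2, -2).
v_1 = A·v_0 = (-7, -2, -6).
v_2 = A·v_1 = (-1, -6, -10).
v_3 = A·v_2 = (-7, -10, -14).
v_4 = A·v_3 = (-1, -14, -18).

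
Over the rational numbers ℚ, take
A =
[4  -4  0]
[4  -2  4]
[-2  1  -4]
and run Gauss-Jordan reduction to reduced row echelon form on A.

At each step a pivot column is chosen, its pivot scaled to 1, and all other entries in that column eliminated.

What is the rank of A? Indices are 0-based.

rank = 3

step 1: normalize row 0 (÷4) = (1, -1, 0)
  row 1: subtract 4×row0 = (0, 2, 4)
  row 2: subtract -2×row0 = (0, -1, -4)
step 2: normalize row 1 (÷2) = (0, 1, 2)
  row 0: subtract -1×row1 = (1, 0, 2)
  row 2: subtract -1×row1 = (0, 0, -2)
step 3: normalize row 2 (÷-2) = (0, 0, 1)
  row 0: subtract 2×row2 = (1, 0, 0)
  row 1: subtract 2×row2 = (0, 1, 0)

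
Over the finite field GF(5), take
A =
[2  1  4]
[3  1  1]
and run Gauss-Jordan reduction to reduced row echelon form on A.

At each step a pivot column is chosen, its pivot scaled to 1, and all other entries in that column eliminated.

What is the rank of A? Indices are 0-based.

rank = 2

step 1: normalize row 0 (÷2) = (1, 3, 2)
  row 1: subtract 3×row0 = (0, 2, 0)
step 2: normalize row 1 (÷2) = (0, 1, 0)
  row 0: subtract 3×row1 = (1, 0, 2)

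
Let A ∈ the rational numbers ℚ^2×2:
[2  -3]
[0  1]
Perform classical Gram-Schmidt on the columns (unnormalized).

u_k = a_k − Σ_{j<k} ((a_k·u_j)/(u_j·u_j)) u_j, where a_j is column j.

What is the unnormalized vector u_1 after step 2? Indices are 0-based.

Step 1: u_0 = a_0 = (2, 0).
Step 2: u_1 = a_1 − (-3/2)·u_0 = (0, 1).

u_1 = (0, 1)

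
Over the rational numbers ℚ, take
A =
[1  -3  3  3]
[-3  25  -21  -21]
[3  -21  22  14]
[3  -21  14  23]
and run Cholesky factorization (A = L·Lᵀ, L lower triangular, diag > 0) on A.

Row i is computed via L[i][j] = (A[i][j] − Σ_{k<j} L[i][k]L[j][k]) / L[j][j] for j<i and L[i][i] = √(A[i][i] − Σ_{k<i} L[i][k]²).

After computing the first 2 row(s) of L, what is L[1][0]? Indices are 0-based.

L[1][0] = -3

Step 1: L[0][0] = √(1) = 1.
  L[1][0] = (-3) / L[0][0] = -3.
Step 2: L[1][1] = √(16) = 4.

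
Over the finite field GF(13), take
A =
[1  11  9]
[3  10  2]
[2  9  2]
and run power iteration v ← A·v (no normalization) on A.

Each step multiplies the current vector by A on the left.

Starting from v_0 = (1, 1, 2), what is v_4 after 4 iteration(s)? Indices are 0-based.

v_0 = (1, 1, 2).
v_1 = A·v_0 = (4, 4, 2).
v_2 = A·v_1 = (1, 4, 9).
v_3 = A·v_2 = (9, 9, 4).
v_4 = A·v_3 = (1, 8, 3).

v_4 = (1, 8, 3)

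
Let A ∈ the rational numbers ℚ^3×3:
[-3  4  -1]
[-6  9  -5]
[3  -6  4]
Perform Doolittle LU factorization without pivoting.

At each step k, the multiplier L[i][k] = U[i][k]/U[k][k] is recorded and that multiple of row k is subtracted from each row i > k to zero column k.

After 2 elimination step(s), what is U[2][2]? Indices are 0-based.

Step 1: pivot at (0,0) is -3.
  row1 ← row1 − (2)·row0  ⇒  L[1][0]=2, U row1=(0, 1, -3)
  row2 ← row2 − (-1)·row0  ⇒  L[2][0]=-1, U row2=(0, -2, 3)
Step 2: pivot at (1,1) is 1.
  row2 ← row2 − (-2)·row1  ⇒  L[2][1]=-2, U row2=(0, 0, -3)

U[2][2] = -3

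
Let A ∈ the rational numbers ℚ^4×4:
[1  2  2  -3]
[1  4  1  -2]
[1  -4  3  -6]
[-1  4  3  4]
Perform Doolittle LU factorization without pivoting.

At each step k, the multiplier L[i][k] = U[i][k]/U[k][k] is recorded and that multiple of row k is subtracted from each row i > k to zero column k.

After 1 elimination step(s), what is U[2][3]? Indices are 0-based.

U[2][3] = -3

k=0: U[0][0]=1
  eliminate (1,0): mult=1, new row 1: (0, 2, -1, 1); set L[1][0]=1
  eliminate (2,0): mult=1, new row 2: (0, -6, 1, -3); set L[2][0]=1
  eliminate (3,0): mult=-1, new row 3: (0, 6, 5, 1); set L[3][0]=-1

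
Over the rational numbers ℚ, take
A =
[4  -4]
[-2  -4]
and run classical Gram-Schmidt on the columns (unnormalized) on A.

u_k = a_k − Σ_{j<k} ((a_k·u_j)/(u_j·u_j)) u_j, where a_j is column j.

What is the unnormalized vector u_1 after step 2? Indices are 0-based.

Step 1: u_0 = a_0 = (4, -2).
Step 2: u_1 = a_1 − (-2/5)·u_0 = (-12/5, -24/5).

u_1 = (-12/5, -24/5)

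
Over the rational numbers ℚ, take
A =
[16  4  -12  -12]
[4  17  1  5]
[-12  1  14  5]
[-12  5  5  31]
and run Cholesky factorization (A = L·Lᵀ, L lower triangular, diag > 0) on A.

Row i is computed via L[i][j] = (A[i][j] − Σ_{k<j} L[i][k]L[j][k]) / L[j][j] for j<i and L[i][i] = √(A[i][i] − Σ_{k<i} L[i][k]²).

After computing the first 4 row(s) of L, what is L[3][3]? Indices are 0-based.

Step 1: L[0][0] = √(16) = 4.
  L[1][0] = (4) / L[0][0] = 1.
Step 2: L[1][1] = √(16) = 4.
  L[2][0] = (-12) / L[0][0] = -3.
  L[2][1] = (4) / L[1][1] = 1.
Step 3: L[2][2] = √(4) = 2.
  L[3][0] = (-12) / L[0][0] = -3.
  L[3][1] = (8) / L[1][1] = 2.
  L[3][2] = (-6) / L[2][2] = -3.
Step 4: L[3][3] = √(9) = 3.

L[3][3] = 3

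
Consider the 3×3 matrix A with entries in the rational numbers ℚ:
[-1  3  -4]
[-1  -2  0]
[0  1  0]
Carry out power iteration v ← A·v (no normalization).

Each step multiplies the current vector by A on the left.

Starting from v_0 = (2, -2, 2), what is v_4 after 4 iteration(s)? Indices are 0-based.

v_0 = (2, -2, 2).
v_1 = A·v_0 = (-16, 2, -2).
v_2 = A·v_1 = (30, 12, 2).
v_3 = A·v_2 = (-2, -54, 12).
v_4 = A·v_3 = (-208, 110, -54).

v_4 = (-208, 110, -54)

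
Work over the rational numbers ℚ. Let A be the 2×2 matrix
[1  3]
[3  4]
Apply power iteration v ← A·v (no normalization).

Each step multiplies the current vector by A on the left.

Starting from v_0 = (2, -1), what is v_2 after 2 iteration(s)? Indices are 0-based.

v_0 = (2, -1).
v_1 = A·v_0 = (-1, 2).
v_2 = A·v_1 = (5, 5).

v_2 = (5, 5)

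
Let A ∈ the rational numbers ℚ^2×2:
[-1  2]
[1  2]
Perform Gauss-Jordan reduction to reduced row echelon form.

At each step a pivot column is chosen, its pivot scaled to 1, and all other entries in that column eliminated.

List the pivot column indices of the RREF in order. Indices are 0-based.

pivot(0,0)=-1: scale R0 → (1, -2)
  clear (1,0): R1 −= (1)R0 → (0, 4)
pivot(1,1)=4: scale R1 → (0, 1)
  clear (0,1): R0 −= (-2)R1 → (1, 0)

pivot columns: 0, 1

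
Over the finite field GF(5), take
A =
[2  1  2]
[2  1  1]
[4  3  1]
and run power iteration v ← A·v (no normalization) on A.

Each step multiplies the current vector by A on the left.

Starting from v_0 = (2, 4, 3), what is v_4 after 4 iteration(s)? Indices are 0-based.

v_0 = (2, 4, 3).
v_1 = A·v_0 = (4, 1, 3).
v_2 = A·v_1 = (0, 2, 2).
v_3 = A·v_2 = (1, 4, 3).
v_4 = A·v_3 = (2, 4, 4).

v_4 = (2, 4, 4)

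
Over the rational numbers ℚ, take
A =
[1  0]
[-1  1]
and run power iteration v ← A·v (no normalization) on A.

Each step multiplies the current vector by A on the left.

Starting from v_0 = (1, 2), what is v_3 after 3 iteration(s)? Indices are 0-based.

v_0 = (1, 2).
v_1 = A·v_0 = (1, 1).
v_2 = A·v_1 = (1, 0).
v_3 = A·v_2 = (1, -1).

v_3 = (1, -1)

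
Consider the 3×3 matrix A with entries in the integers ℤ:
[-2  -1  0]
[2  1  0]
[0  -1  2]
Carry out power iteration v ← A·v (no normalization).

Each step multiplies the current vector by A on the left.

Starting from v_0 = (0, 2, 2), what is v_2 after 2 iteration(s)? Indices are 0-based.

v_2 = (2, -2, 2)

v_0 = (0, 2, 2).
v_1 = A·v_0 = (-2, 2, 2).
v_2 = A·v_1 = (2, -2, 2).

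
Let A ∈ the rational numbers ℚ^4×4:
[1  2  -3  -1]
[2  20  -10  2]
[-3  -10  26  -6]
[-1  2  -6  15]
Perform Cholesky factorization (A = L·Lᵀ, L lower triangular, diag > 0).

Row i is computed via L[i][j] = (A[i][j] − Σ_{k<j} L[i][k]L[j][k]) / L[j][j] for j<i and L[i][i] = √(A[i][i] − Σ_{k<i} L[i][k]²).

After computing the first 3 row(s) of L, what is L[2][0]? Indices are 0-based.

L[2][0] = -3

Step 1: L[0][0] = √(1) = 1.
  L[1][0] = (2) / L[0][0] = 2.
Step 2: L[1][1] = √(16) = 4.
  L[2][0] = (-3) / L[0][0] = -3.
  L[2][1] = (-4) / L[1][1] = -1.
Step 3: L[2][2] = √(16) = 4.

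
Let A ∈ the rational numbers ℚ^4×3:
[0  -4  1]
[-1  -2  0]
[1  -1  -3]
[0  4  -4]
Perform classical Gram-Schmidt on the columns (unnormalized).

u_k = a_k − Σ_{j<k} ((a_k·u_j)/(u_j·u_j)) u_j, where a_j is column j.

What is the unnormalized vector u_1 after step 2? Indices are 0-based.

Step 1: u_0 = a_0 = (0, -1, 1, 0).
Step 2: u_1 = a_1 − (1/2)·u_0 = (-4, -3/2, -3/2, 4).

u_1 = (-4, -3/2, -3/2, 4)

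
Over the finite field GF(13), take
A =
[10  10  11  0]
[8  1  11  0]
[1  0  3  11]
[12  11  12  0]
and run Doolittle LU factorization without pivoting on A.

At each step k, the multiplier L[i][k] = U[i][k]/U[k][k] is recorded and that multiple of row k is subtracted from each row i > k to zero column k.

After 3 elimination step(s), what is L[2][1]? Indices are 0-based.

L[2][1] = 2

k=0: U[0][0]=10
  eliminate (1,0): mult=6, new row 1: (0, 6, 10, 0); set L[1][0]=6
  eliminate (2,0): mult=4, new row 2: (0, 12, 11, 11); set L[2][0]=4
  eliminate (3,0): mult=9, new row 3: (0, 12, 4, 0); set L[3][0]=9
k=1: U[1][1]=6
  eliminate (2,1): mult=2, new row 2: (0, 0, 4, 11); set L[2][1]=2
  eliminate (3,1): mult=2, new row 3: (0, 0, 10, 0); set L[3][1]=2
k=2: U[2][2]=4
  eliminate (3,2): mult=9, new row 3: (0, 0, 0, 5); set L[3][2]=9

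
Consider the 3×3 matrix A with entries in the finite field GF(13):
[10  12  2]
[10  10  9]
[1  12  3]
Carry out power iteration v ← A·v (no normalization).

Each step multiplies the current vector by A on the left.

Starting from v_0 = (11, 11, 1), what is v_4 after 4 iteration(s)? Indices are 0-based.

v_4 = (8, 3, 5)

v_0 = (11, 11, 1).
v_1 = A·v_0 = (10, 8, 3).
v_2 = A·v_1 = (7, 12, 11).
v_3 = A·v_2 = (2, 3, 2).
v_4 = A·v_3 = (8, 3, 5).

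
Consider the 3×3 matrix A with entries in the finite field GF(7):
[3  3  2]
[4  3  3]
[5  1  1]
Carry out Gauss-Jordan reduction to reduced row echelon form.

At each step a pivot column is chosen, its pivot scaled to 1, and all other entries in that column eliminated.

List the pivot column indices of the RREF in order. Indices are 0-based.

pivot columns: 0, 1, 2

step 1: normalize row 0 (÷3) = (1, 1, 3)
  row 1: subtract 4×row0 = (0, 6, 5)
  row 2: subtract 5×row0 = (0, 3, 0)
step 2: normalize row 1 (÷6) = (0, 1, 2)
  row 0: subtract 1×row1 = (1, 0, 1)
  row 2: subtract 3×row1 = (0, 0, 1)
step 3: normalize row 2 (÷1) = (0, 0, 1)
  row 0: subtract 1×row2 = (1, 0, 0)
  row 1: subtract 2×row2 = (0, 1, 0)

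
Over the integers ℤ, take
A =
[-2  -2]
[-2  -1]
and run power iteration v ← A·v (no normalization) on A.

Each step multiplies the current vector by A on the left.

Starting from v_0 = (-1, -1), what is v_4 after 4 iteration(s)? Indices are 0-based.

v_4 = (-178, -139)

v_0 = (-1, -1).
v_1 = A·v_0 = (4, 3).
v_2 = A·v_1 = (-14, -11).
v_3 = A·v_2 = (50, 39).
v_4 = A·v_3 = (-178, -139).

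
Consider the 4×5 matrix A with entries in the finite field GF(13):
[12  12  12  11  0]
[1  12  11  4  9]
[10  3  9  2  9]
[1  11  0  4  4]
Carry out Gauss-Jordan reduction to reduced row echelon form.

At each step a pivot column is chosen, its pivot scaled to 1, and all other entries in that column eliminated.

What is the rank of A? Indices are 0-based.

[1] R0 /= 12  ⇒  (1, 1, 1, 2, 0)
     R1 -= 1·R0  ⇒  (0, 11, 10, 2, 9)
     R2 -= 10·R0  ⇒  (0, 6, 12, 8, 9)
     R3 -= 1·R0  ⇒  (0, 10, 12, 2, 4)
[2] R1 /= 11  ⇒  (0, 1, 8, 12, 2)
     R0 -= 1·R1  ⇒  (1, 0, 6, 3, 11)
     R2 -= 6·R1  ⇒  (0, 0, 3, 1, 10)
     R3 -= 10·R1  ⇒  (0, 0, 10, 12, 10)
[3] R2 /= 3  ⇒  (0, 0, 1, 9, 12)
     R0 -= 6·R2  ⇒  (1, 0, 0, 1, 4)
     R1 -= 8·R2  ⇒  (0, 1, 0, 5, 10)
     R3 -= 10·R2  ⇒  (0, 0, 0, 0, 7)
column 3 empty below row 3
[4] R3 /= 7  ⇒  (0, 0, 0, 0, 1)
     R0 -= 4·R3  ⇒  (1, 0, 0, 1, 0)
     R1 -= 10·R3  ⇒  (0, 1, 0, 5, 0)
     R2 -= 12·R3  ⇒  (0, 0, 1, 9, 0)

rank = 4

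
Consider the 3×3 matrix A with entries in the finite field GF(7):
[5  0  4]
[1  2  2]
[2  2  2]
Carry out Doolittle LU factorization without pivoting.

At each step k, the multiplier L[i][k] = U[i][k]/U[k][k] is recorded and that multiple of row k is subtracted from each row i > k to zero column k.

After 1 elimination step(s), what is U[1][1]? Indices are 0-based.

U[1][1] = 2

Step 1: pivot at (0,0) is 5.
  row1 ← row1 − (3)·row0  ⇒  L[1][0]=3, U row1=(0, 2, 4)
  row2 ← row2 − (6)·row0  ⇒  L[2][0]=6, U row2=(0, 2, 6)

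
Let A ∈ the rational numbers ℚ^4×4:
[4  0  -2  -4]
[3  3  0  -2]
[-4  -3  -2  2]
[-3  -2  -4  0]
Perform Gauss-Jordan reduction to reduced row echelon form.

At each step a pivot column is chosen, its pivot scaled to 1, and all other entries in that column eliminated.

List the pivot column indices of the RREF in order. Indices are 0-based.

[1] R0 /= 4  ⇒  (1, 0, -1/2, -1)
     R1 -= 3·R0  ⇒  (0, 3, 3/2, 1)
     R2 -= -4·R0  ⇒  (0, -3, -4, -2)
     R3 -= -3·R0  ⇒  (0, -2, -11/2, -3)
[2] R1 /= 3  ⇒  (0, 1, 1/2, 1/3)
     R2 -= -3·R1  ⇒  (0, 0, -5/2, -1)
     R3 -= -2·R1  ⇒  (0, 0, -9/2, -7/3)
[3] R2 /= -5/2  ⇒  (0, 0, 1, 2/5)
     R0 -= -1/2·R2  ⇒  (1, 0, 0, -4/5)
     R1 -= 1/2·R2  ⇒  (0, 1, 0, 2/15)
     R3 -= -9/2·R2  ⇒  (0, 0, 0, -8/15)
[4] R3 /= -8/15  ⇒  (0, 0, 0, 1)
     R0 -= -4/5·R3  ⇒  (1, 0, 0, 0)
     R1 -= 2/15·R3  ⇒  (0, 1, 0, 0)
     R2 -= 2/5·R3  ⇒  (0, 0, 1, 0)

pivot columns: 0, 1, 2, 3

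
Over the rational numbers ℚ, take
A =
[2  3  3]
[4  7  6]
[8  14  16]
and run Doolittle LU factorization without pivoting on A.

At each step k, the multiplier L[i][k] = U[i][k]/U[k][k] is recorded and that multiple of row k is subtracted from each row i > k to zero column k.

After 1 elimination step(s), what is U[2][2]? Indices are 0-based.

U[2][2] = 4

Step 1: pivot at (0,0) is 2.
  row1 ← row1 − (2)·row0  ⇒  L[1][0]=2, U row1=(0, 1, 0)
  row2 ← row2 − (4)·row0  ⇒  L[2][0]=4, U row2=(0, 2, 4)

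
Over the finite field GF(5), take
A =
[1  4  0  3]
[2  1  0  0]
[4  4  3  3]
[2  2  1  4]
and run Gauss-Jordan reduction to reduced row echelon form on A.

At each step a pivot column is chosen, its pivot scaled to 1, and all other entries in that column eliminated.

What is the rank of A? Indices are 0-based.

step 1: normalize row 0 (÷1) = (1, 4, 0, 3)
  row 1: subtract 2×row0 = (0, 3, 0, 4)
  row 2: subtract 4×row0 = (0, 3, 3, 1)
  row 3: subtract 2×row0 = (0, 4, 1, 3)
step 2: normalize row 1 (÷3) = (0, 1, 0, 3)
  row 0: subtract 4×row1 = (1, 0, 0, 1)
  row 2: subtract 3×row1 = (0, 0, 3, 2)
  row 3: subtract 4×row1 = (0, 0, 1, 1)
step 3: normalize row 2 (÷3) = (0, 0, 1, 4)
  row 3: subtract 1×row2 = (0, 0, 0, 2)
step 4: normalize row 3 (÷2) = (0, 0, 0, 1)
  row 0: subtract 1×row3 = (1, 0, 0, 0)
  row 1: subtract 3×row3 = (0, 1, 0, 0)
  row 2: subtract 4×row3 = (0, 0, 1, 0)

rank = 4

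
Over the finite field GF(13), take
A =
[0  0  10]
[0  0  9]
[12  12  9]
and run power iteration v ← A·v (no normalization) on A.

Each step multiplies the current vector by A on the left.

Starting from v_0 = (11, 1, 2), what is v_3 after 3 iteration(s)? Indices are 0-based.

v_3 = (4, 1, 4)

v_0 = (11, 1, 2).
v_1 = A·v_0 = (7, 5, 6).
v_2 = A·v_1 = (8, 2, 3).
v_3 = A·v_2 = (4, 1, 4).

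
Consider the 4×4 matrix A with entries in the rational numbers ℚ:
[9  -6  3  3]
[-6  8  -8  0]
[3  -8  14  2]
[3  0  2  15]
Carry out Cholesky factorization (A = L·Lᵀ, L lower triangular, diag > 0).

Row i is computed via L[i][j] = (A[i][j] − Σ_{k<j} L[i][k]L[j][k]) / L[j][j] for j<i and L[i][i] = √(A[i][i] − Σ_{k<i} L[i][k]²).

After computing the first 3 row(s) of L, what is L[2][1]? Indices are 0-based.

L[2][1] = -3

Step 1: L[0][0] = √(9) = 3.
  L[1][0] = (-6) / L[0][0] = -2.
Step 2: L[1][1] = √(4) = 2.
  L[2][0] = (3) / L[0][0] = 1.
  L[2][1] = (-6) / L[1][1] = -3.
Step 3: L[2][2] = √(4) = 2.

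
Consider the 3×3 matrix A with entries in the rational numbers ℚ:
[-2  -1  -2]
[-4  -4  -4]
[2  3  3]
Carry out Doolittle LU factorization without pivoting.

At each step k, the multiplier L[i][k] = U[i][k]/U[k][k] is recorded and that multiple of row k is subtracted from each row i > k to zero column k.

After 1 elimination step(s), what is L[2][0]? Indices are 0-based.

L[2][0] = -1

[col 0] pivot -2
  R1 -= 2*R0 → (0, -2, 0)  (L[1][0] := 2)
  R2 -= -1*R0 → (0, 2, 1)  (L[2][0] := -1)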